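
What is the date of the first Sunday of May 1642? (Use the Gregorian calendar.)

May 1, 1642 is a Thursday.
The first Sunday is therefore May 4 (3 days later).

May 4, 1642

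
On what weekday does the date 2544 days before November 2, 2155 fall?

Thursday

First find the weekday of Nov 2, 2155. Doomsday rule: the anchor day for the 2100s is Sunday. For year 55: 55÷12 = 4 r 7, and 7÷4 = 1, so 4+7+1 = 12.
Sunday + 12 ≡ Friday — that's 2155's doomsday.
In November the doomsday date is Nov 7.
Nov 2 is 5 days before Nov 7; 5 mod 7 = 5, so Friday − 5 = Sunday.
2544 mod 7 = 3, so 2544 days before a Sunday is Sunday − 3 = Thursday.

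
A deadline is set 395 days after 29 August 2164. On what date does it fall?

Aug has 31 days: +3 → Sep 1, 2164 (392 left).
Sep has 30 days: +30 → Oct 1, 2164 (362 left).
Oct has 31 days: +31 → Nov 1, 2164 (331 left).
Nov has 30 days: +30 → Dec 1, 2164 (301 left).
Dec has 31 days: +31 → Jan 1, 2165 (270 left).
Jan has 31 days: +31 → Feb 1, 2165 (239 left).
Feb has 28 days: +28 → Mar 1, 2165 (211 left).
Mar has 31 days: +31 → Apr 1, 2165 (180 left).
Apr has 30 days: +30 → May 1, 2165 (150 left).
May has 31 days: +31 → Jun 1, 2165 (119 left).
Jun has 30 days: +30 → Jul 1, 2165 (89 left).
Jul has 31 days: +31 → Aug 1, 2165 (58 left).
Aug has 31 days: +31 → Sep 1, 2165 (27 left).
+27 → Sep 28, 2165.

September 28, 2165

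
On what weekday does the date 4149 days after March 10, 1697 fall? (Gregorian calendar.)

Friday

Mar 10, 1697 is a Sunday.
4149 mod 7 = 5, so 4149 days after a Sunday is Sunday + 5 = Friday.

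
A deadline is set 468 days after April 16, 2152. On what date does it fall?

July 28, 2153

+365 (one year) → Apr 16, 2153 (103 left).
Apr has 30 days: +15 → May 1, 2153 (88 left).
May has 31 days: +31 → Jun 1, 2153 (57 left).
Jun has 30 days: +30 → Jul 1, 2153 (27 left).
+27 → Jul 28, 2153.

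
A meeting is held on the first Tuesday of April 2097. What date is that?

April 1, 2097 is a Monday.
The first Tuesday is therefore April 2 (1 days later).

April 2, 2097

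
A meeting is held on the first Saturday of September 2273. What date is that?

September 1, 2273 is a Monday.
The first Saturday is therefore September 6 (5 days later).

September 6, 2273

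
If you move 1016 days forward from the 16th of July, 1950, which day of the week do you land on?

Jul 16, 1950 is a Sunday.
1016 mod 7 = 1, so 1016 days after a Sunday is Sunday + 1 = Monday.

Monday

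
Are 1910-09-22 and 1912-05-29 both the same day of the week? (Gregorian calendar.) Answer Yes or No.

No

From Sep 22, 1910 to May 29, 1912 is 615 days.
615 mod 7 = 6, so they are different weekdays.
(Sep 22, 1910 is a Thursday; May 29, 1912 is a Wednesday.)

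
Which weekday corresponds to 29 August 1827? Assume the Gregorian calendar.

Wednesday

Doomsday rule: the anchor day for the 1800s is Friday. For year 27: 27÷12 = 2 r 3, and 3÷4 = 0, so 2+3+0 = 5.
Friday + 5 ≡ Wednesday — that's 1827's doomsday.
In August the doomsday date is Aug 8.
Aug 29 is 21 days after Aug 8; 21 mod 7 = 0, so Wednesday + 0 = Wednesday.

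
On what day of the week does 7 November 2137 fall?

Thursday

January 1, 2137 is a Tuesday.
Jan 1, 2137 → Feb 1, 2137: 31 days (January has 31).
Feb 1, 2137 → Mar 1, 2137: 28 days (February has 28).
Mar 1, 2137 → Apr 1, 2137: 31 days (March has 31).
Apr 1, 2137 → May 1, 2137: 30 days (April has 30).
May 1, 2137 → Jun 1, 2137: 31 days (May has 31).
Jun 1, 2137 → Jul 1, 2137: 30 days (June has 30).
Jul 1, 2137 → Aug 1, 2137: 31 days (July has 31).
Aug 1, 2137 → Sep 1, 2137: 31 days (August has 31).
Sep 1, 2137 → Oct 1, 2137: 30 days (September has 30).
Oct 1, 2137 → Nov 1, 2137: 31 days (October has 31).
Nov 1, 2137 → Nov 7, 2137: 6 days.
Total: 310 days.
310 mod 7 = 2, so Tuesday + 2 = Thursday.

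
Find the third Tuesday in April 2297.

April 1, 2297 is a Thursday.
The first Tuesday is therefore April 6 (5 days later).
The third Tuesday is 6 + 2×7 = April 20.

April 20, 2297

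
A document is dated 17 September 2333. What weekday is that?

Sunday

Doomsday rule: the anchor day for the 2300s is Wednesday. For year 33: 33÷12 = 2 r 9, and 9÷4 = 2, so 2+9+2 = 13.
Wednesday + 13 ≡ Tuesday — that's 2333's doomsday.
In September the doomsday date is Sep 5.
Sep 17 is 12 days after Sep 5; 12 mod 7 = 5, so Tuesday + 5 = Sunday.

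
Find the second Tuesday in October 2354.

October 12, 2354

October 1, 2354 is a Friday.
The first Tuesday is therefore October 5 (4 days later).
The second Tuesday is 5 + 1×7 = October 12.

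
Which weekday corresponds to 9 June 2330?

Monday

Doomsday rule: the anchor day for the 2300s is Wednesday. For year 30: 30÷12 = 2 r 6, and 6÷4 = 1, so 2+6+1 = 9.
Wednesday + 9 ≡ Friday — that's 2330's doomsday.
In June the doomsday date is Jun 6.
Jun 9 is 3 days after Jun 6; 3 mod 7 = 3, so Friday + 3 = Monday.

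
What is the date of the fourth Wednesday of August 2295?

August 1, 2295 is a Thursday.
The first Wednesday is therefore August 7 (6 days later).
The fourth Wednesday is 7 + 3×7 = August 28.

August 28, 2295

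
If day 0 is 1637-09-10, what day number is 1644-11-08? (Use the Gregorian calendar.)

Sep 10, 1637 → Sep 10, 1638: 365 days.
Sep 10, 1638 → Sep 10, 1639: 365 days.
Sep 10, 1639 → Sep 10, 1640: 366 days (Feb 29, 1640 is in that span).
Sep 10, 1640 → Sep 10, 1641: 365 days.
Sep 10, 1641 → Sep 10, 1642: 365 days.
Sep 10, 1642 → Sep 10, 1643: 365 days.
Sep 10, 1643 → Sep 10, 1644: 366 days (Feb 29, 1644 is in that span).
Sep 10, 1644 → Oct 10, 1644: 30 days (September has 30).
Oct 10, 1644 → Nov 8, 1644: 29 days.
Total: 2616 days.

2616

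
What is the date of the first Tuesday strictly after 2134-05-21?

May 25, 2134

May 21, 2134 is a Friday.
From Friday to the next Tuesday is 4 days.
May 21, 2134 + 4 = May 25, 2134.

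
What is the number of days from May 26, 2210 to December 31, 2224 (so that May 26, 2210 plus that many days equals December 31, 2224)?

May 26, 2210 → May 26, 2211: 365 days.
May 26, 2211 → May 26, 2212: 366 days (Feb 29, 2212 is in that span).
May 26, 2212 → May 26, 2213: 365 days.
May 26, 2213 → May 26, 2214: 365 days.
May 26, 2214 → May 26, 2215: 365 days.
May 26, 2215 → May 26, 2216: 366 days (Feb 29, 2216 is in that span).
May 26, 2216 → May 26, 2217: 365 days.
May 26, 2217 → May 26, 2218: 365 days.
May 26, 2218 → May 26, 2219: 365 days.
May 26, 2219 → May 26, 2220: 366 days (Feb 29, 2220 is in that span).
May 26, 2220 → May 26, 2221: 365 days.
May 26, 2221 → May 26, 2222: 365 days.
May 26, 2222 → May 26, 2223: 365 days.
May 26, 2223 → May 26, 2224: 366 days (Feb 29, 2224 is in that span).
May 26, 2224 → Jun 26, 2224: 31 days (May has 31).
Jun 26, 2224 → Jul 26, 2224: 30 days (June has 30).
Jul 26, 2224 → Aug 26, 2224: 31 days (July has 31).
Aug 26, 2224 → Sep 26, 2224: 31 days (August has 31).
Sep 26, 2224 → Oct 26, 2224: 30 days (September has 30).
Oct 26, 2224 → Nov 26, 2224: 31 days (October has 31).
Nov 26, 2224 → Dec 26, 2224: 30 days (November has 30).
Dec 26, 2224 → Dec 31, 2224: 5 days.
Total: 5333 days.

5333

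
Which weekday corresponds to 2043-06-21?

Doomsday rule: the anchor day for the 2000s is Tuesday. For year 43: 43÷12 = 3 r 7, and 7÷4 = 1, so 3+7+1 = 11.
Tuesday + 11 ≡ Saturday — that's 2043's doomsday.
In June the doomsday date is Jun 6.
Jun 21 is 15 days after Jun 6; 15 mod 7 = 1, so Saturday + 1 = Sunday.

Sunday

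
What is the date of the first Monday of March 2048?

March 2, 2048

March 1, 2048 is a Sunday.
The first Monday is therefore March 2 (1 days later).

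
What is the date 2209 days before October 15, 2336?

September 28, 2330

−366 (one year; includes Feb 29, 2336) → Oct 15, 2335 (1843 left).
−365 (one year) → Oct 15, 2334 (1478 left).
−365 (one year) → Oct 15, 2333 (1113 left).
−365 (one year) → Oct 15, 2332 (748 left).
−366 (one year; includes Feb 29, 2332) → Oct 15, 2331 (382 left).
−15 → Sep 30, 2331 (end of Sep, 30 days; 367 left).
−30 → Aug 31, 2331 (end of Aug, 31 days; 337 left).
−31 → Jul 31, 2331 (end of Jul, 31 days; 306 left).
−31 → Jun 30, 2331 (end of Jun, 30 days; 275 left).
−30 → May 31, 2331 (end of May, 31 days; 245 left).
−31 → Apr 30, 2331 (end of Apr, 30 days; 214 left).
−30 → Mar 31, 2331 (end of Mar, 31 days; 184 left).
−31 → Feb 28, 2331 (end of Feb, 28 days; 153 left).
−28 → Jan 31, 2331 (end of Jan, 31 days; 125 left).
−31 → Dec 31, 2330 (end of Dec, 31 days; 94 left).
−31 → Nov 30, 2330 (end of Nov, 30 days; 63 left).
−30 → Oct 31, 2330 (end of Oct, 31 days; 33 left).
−31 → Sep 30, 2330 (end of Sep, 30 days; 2 left).
−2 → Sep 28, 2330.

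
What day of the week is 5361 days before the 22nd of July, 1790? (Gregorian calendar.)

Jul 22, 1790 is a Thursday.
5361 mod 7 = 6, so 5361 days before a Thursday is Thursday − 6 = Friday.

Friday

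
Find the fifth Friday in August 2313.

August 29, 2313

August 1, 2313 is a Friday.
The first Friday is therefore August 1 (same day).
The fifth Friday is 1 + 4×7 = August 29.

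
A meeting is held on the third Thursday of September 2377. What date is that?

September 15, 2377

September 1, 2377 is a Thursday.
The first Thursday is therefore September 1 (same day).
The third Thursday is 1 + 2×7 = September 15.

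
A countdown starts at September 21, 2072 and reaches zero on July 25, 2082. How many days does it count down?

Sep 21, 2072 → Sep 21, 2073: 365 days.
Sep 21, 2073 → Sep 21, 2074: 365 days.
Sep 21, 2074 → Sep 21, 2075: 365 days.
Sep 21, 2075 → Sep 21, 2076: 366 days (Feb 29, 2076 is in that span).
Sep 21, 2076 → Sep 21, 2077: 365 days.
Sep 21, 2077 → Sep 21, 2078: 365 days.
Sep 21, 2078 → Sep 21, 2079: 365 days.
Sep 21, 2079 → Sep 21, 2080: 366 days (Feb 29, 2080 is in that span).
Sep 21, 2080 → Sep 21, 2081: 365 days.
Sep 21, 2081 → Oct 21, 2081: 30 days (September has 30).
Oct 21, 2081 → Nov 21, 2081: 31 days (October has 31).
Nov 21, 2081 → Dec 21, 2081: 30 days (November has 30).
Dec 21, 2081 → Jan 21, 2082: 31 days (December has 31).
Jan 21, 2082 → Feb 21, 2082: 31 days (January has 31).
Feb 21, 2082 → Mar 21, 2082: 28 days (February has 28).
Mar 21, 2082 → Apr 21, 2082: 31 days (March has 31).
Apr 21, 2082 → May 21, 2082: 30 days (April has 30).
May 21, 2082 → Jun 21, 2082: 31 days (May has 31).
Jun 21, 2082 → Jul 21, 2082: 30 days (June has 30).
Jul 21, 2082 → Jul 25, 2082: 4 days.
Total: 3594 days.

3594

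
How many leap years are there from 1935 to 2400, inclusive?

114

Multiples of 4 in [1935,2400]: 117.
Of those, multiples of 100: 5 (not leap unless ÷400).
Multiples of 400: 2.
Leap years = 117 − 5 + 2 = 114.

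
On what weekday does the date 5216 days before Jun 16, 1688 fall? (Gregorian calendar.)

First find the weekday of Jun 16, 1688. Doomsday rule: the anchor day for the 1600s is Tuesday. For year 88: 88÷12 = 7 r 4, and 4÷4 = 1, so 7+4+1 = 12.
Tuesday + 12 ≡ Sunday — that's 1688's doomsday.
In June the doomsday date is Jun 6.
Jun 16 is 10 days after Jun 6; 10 mod 7 = 3, so Sunday + 3 = Wednesday.
5216 mod 7 = 1, so 5216 days before a Wednesday is Wednesday − 1 = Tuesday.

Tuesday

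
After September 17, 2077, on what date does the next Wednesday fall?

September 22, 2077

Sep 17, 2077 is a Friday.
From Friday to the next Wednesday is 5 days.
Sep 17, 2077 + 5 = Sep 22, 2077.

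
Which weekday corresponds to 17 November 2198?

Doomsday rule: the anchor day for the 2100s is Sunday. For year 98: 98÷12 = 8 r 2, and 2÷4 = 0, so 8+2+0 = 10.
Sunday + 10 ≡ Wednesday — that's 2198's doomsday.
In November the doomsday date is Nov 7.
Nov 17 is 10 days after Nov 7; 10 mod 7 = 3, so Wednesday + 3 = Saturday.

Saturday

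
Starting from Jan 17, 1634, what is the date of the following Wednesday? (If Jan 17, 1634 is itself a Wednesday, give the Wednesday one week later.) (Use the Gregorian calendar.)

January 18, 1634

Jan 17, 1634 is a Tuesday.
From Tuesday to the next Wednesday is 1 day.
Jan 17, 1634 + 1 = Jan 18, 1634.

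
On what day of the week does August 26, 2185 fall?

Friday

January 1, 2185 is a Saturday.
Jan 1, 2185 → Feb 1, 2185: 31 days (January has 31).
Feb 1, 2185 → Mar 1, 2185: 28 days (February has 28).
Mar 1, 2185 → Apr 1, 2185: 31 days (March has 31).
Apr 1, 2185 → May 1, 2185: 30 days (April has 30).
May 1, 2185 → Jun 1, 2185: 31 days (May has 31).
Jun 1, 2185 → Jul 1, 2185: 30 days (June has 30).
Jul 1, 2185 → Aug 1, 2185: 31 days (July has 31).
Aug 1, 2185 → Aug 26, 2185: 25 days.
Total: 237 days.
237 mod 7 = 6, so Saturday + 6 = Friday.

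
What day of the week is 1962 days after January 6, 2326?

Friday

Jan 6, 2326 is a Wednesday.
1962 mod 7 = 2, so 1962 days after a Wednesday is Wednesday + 2 = Friday.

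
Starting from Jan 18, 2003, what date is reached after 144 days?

June 11, 2003

Jan has 31 days: +14 → Feb 1, 2003 (130 left).
Feb has 28 days: +28 → Mar 1, 2003 (102 left).
Mar has 31 days: +31 → Apr 1, 2003 (71 left).
Apr has 30 days: +30 → May 1, 2003 (41 left).
May has 31 days: +31 → Jun 1, 2003 (10 left).
+10 → Jun 11, 2003.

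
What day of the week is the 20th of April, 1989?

January 1, 1989 is a Sunday.
Jan 1, 1989 → Feb 1, 1989: 31 days (January has 31).
Feb 1, 1989 → Mar 1, 1989: 28 days (February has 28).
Mar 1, 1989 → Apr 1, 1989: 31 days (March has 31).
Apr 1, 1989 → Apr 20, 1989: 19 days.
Total: 109 days.
109 mod 7 = 4, so Sunday + 4 = Thursday.

Thursday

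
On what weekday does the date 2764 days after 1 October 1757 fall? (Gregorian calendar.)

Oct 1, 1757 is a Saturday.
2764 mod 7 = 6, so 2764 days after a Saturday is Saturday + 6 = Friday.

Friday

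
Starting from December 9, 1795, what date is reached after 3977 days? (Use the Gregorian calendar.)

October 30, 1806

+366 (one year; includes Feb 29, 1796) → Dec 9, 1796 (3611 left).
+365 (one year) → Dec 9, 1797 (3246 left).
+365 (one year) → Dec 9, 1798 (2881 left).
+365 (one year) → Dec 9, 1799 (2516 left).
+365 (one year) → Dec 9, 1800 (2151 left).
+365 (one year) → Dec 9, 1801 (1786 left).
+365 (one year) → Dec 9, 1802 (1421 left).
+365 (one year) → Dec 9, 1803 (1056 left).
+366 (one year; includes Feb 29, 1804) → Dec 9, 1804 (690 left).
+365 (one year) → Dec 9, 1805 (325 left).
Dec has 31 days: +23 → Jan 1, 1806 (302 left).
Jan has 31 days: +31 → Feb 1, 1806 (271 left).
Feb has 28 days: +28 → Mar 1, 1806 (243 left).
Mar has 31 days: +31 → Apr 1, 1806 (212 left).
Apr has 30 days: +30 → May 1, 1806 (182 left).
May has 31 days: +31 → Jun 1, 1806 (151 left).
Jun has 30 days: +30 → Jul 1, 1806 (121 left).
Jul has 31 days: +31 → Aug 1, 1806 (90 left).
Aug has 31 days: +31 → Sep 1, 1806 (59 left).
Sep has 30 days: +30 → Oct 1, 1806 (29 left).
+29 → Oct 30, 1806.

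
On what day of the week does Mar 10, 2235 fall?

Doomsday rule: the anchor day for the 2200s is Friday. For year 35: 35÷12 = 2 r 11, and 11÷4 = 2, so 2+11+2 = 15.
Friday + 15 ≡ Saturday — that's 2235's doomsday.
In March the doomsday date is Mar 14.
Mar 10 is 4 days before Mar 14; 4 mod 7 = 4, so Saturday − 4 = Tuesday.

Tuesday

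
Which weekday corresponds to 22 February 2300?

Doomsday rule: the anchor day for the 2300s is Wednesday. For year 00: 0÷12 = 0 r 0, and 0÷4 = 0, so 0+0+0 = 0.
Wednesday + 0 ≡ Wednesday — that's 2300's doomsday.
In February the doomsday date is Feb 28 (2300 is not a leap year (divisible by 100 but not 400)).
Feb 22 is 6 days before Feb 28; 6 mod 7 = 6, so Wednesday − 6 = Thursday.

Thursday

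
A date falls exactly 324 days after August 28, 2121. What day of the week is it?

First find the weekday of Aug 28, 2121. Doomsday rule: the anchor day for the 2100s is Sunday. For year 21: 21÷12 = 1 r 9, and 9÷4 = 2, so 1+9+2 = 12.
Sunday + 12 ≡ Friday — that's 2121's doomsday.
In August the doomsday date is Aug 8.
Aug 28 is 20 days after Aug 8; 20 mod 7 = 6, so Friday + 6 = Thursday.
324 mod 7 = 2, so 324 days after a Thursday is Thursday + 2 = Saturday.

Saturday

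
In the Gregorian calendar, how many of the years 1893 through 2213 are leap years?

Multiples of 4 in [1893,2213]: 80.
Of those, multiples of 100: 4 (not leap unless ÷400).
Multiples of 400: 1.
Leap years = 80 − 4 + 1 = 77.

77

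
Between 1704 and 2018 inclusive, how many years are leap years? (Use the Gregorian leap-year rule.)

Multiples of 4 in [1704,2018]: 79.
Of those, multiples of 100: 3 (not leap unless ÷400).
Multiples of 400: 1.
Leap years = 79 − 3 + 1 = 77.

77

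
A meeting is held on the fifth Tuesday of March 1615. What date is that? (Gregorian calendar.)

March 31, 1615

March 1, 1615 is a Sunday.
The first Tuesday is therefore March 3 (2 days later).
The fifth Tuesday is 3 + 4×7 = March 31.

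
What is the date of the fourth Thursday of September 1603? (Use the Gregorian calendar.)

September 25, 1603

September 1, 1603 is a Monday.
The first Thursday is therefore September 4 (3 days later).
The fourth Thursday is 4 + 3×7 = September 25.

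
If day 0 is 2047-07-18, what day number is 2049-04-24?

646

Jul 18, 2047 → Jul 18, 2048: 366 days (Feb 29, 2048 is in that span).
Jul 18, 2048 → Aug 18, 2048: 31 days (July has 31).
Aug 18, 2048 → Sep 18, 2048: 31 days (August has 31).
Sep 18, 2048 → Oct 18, 2048: 30 days (September has 30).
Oct 18, 2048 → Nov 18, 2048: 31 days (October has 31).
Nov 18, 2048 → Dec 18, 2048: 30 days (November has 30).
Dec 18, 2048 → Jan 18, 2049: 31 days (December has 31).
Jan 18, 2049 → Feb 18, 2049: 31 days (January has 31).
Feb 18, 2049 → Mar 18, 2049: 28 days (February has 28).
Mar 18, 2049 → Apr 18, 2049: 31 days (March has 31).
Apr 18, 2049 → Apr 24, 2049: 6 days.
Total: 646 days.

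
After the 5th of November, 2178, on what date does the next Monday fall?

November 9, 2178

Nov 5, 2178 is a Thursday.
From Thursday to the next Monday is 4 days.
Nov 5, 2178 + 4 = Nov 9, 2178.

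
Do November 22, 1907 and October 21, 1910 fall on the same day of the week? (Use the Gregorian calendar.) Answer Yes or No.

Yes

From Nov 22, 1907 to Oct 21, 1910 is 1064 days.
1064 mod 7 = 0, so they are the same weekday.
(Nov 22, 1907 is a Friday; Oct 21, 1910 is a Friday.)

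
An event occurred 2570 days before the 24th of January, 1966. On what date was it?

−365 (one year) → Jan 24, 1965 (2205 left).
−366 (one year; includes Feb 29, 1964) → Jan 24, 1964 (1839 left).
−365 (one year) → Jan 24, 1963 (1474 left).
−365 (one year) → Jan 24, 1962 (1109 left).
−365 (one year) → Jan 24, 1961 (744 left).
−366 (one year; includes Feb 29, 1960) → Jan 24, 1960 (378 left).
−24 → Dec 31, 1959 (end of Dec, 31 days; 354 left).
−31 → Nov 30, 1959 (end of Nov, 30 days; 323 left).
−30 → Oct 31, 1959 (end of Oct, 31 days; 293 left).
−31 → Sep 30, 1959 (end of Sep, 30 days; 262 left).
−30 → Aug 31, 1959 (end of Aug, 31 days; 232 left).
−31 → Jul 31, 1959 (end of Jul, 31 days; 201 left).
−31 → Jun 30, 1959 (end of Jun, 30 days; 170 left).
−30 → May 31, 1959 (end of May, 31 days; 140 left).
−31 → Apr 30, 1959 (end of Apr, 30 days; 109 left).
−30 → Mar 31, 1959 (end of Mar, 31 days; 79 left).
−31 → Feb 28, 1959 (end of Feb, 28 days; 48 left).
−28 → Jan 31, 1959 (end of Jan, 31 days; 20 left).
−20 → Jan 11, 1959.

January 11, 1959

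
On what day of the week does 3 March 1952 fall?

Monday

Doomsday rule: the anchor day for the 1900s is Wednesday. For year 52: 52÷12 = 4 r 4, and 4÷4 = 1, so 4+4+1 = 9.
Wednesday + 9 ≡ Friday — that's 1952's doomsday.
In March the doomsday date is Mar 14.
Mar 3 is 11 days before Mar 14; 11 mod 7 = 4, so Friday − 4 = Monday.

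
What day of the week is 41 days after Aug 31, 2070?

Saturday

First find the weekday of Aug 31, 2070. Doomsday rule: the anchor day for the 2000s is Tuesday. For year 70: 70÷12 = 5 r 10, and 10÷4 = 2, so 5+10+2 = 17.
Tuesday + 17 ≡ Friday — that's 2070's doomsday.
In August the doomsday date is Aug 8.
Aug 31 is 23 days after Aug 8; 23 mod 7 = 2, so Friday + 2 = Sunday.
41 mod 7 = 6, so 41 days after a Sunday is Sunday + 6 = Saturday.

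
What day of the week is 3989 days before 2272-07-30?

Wednesday

Jul 30, 2272 is a Tuesday.
3989 mod 7 = 6, so 3989 days before a Tuesday is Tuesday − 6 = Wednesday.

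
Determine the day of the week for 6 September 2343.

Doomsday rule: the anchor day for the 2300s is Wednesday. For year 43: 43÷12 = 3 r 7, and 7÷4 = 1, so 3+7+1 = 11.
Wednesday + 11 ≡ Sunday — that's 2343's doomsday.
In September the doomsday date is Sep 5.
Sep 6 is 1 day after Sep 5; 1 mod 7 = 1, so Sunday + 1 = Monday.

Monday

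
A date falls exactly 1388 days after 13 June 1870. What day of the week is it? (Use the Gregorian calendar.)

Wednesday

First find the weekday of Jun 13, 1870. Doomsday rule: the anchor day for the 1800s is Friday. For year 70: 70÷12 = 5 r 10, and 10÷4 = 2, so 5+10+2 = 17.
Friday + 17 ≡ Monday — that's 1870's doomsday.
In June the doomsday date is Jun 6.
Jun 13 is 7 days after Jun 6; 7 mod 7 = 0, so Monday + 0 = Monday.
1388 mod 7 = 2, so 1388 days after a Monday is Monday + 2 = Wednesday.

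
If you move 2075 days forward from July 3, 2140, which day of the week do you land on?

First find the weekday of Jul 3, 2140. Doomsday rule: the anchor day for the 2100s is Sunday. For year 40: 40÷12 = 3 r 4, and 4÷4 = 1, so 3+4+1 = 8.
Sunday + 8 ≡ Monday — that's 2140's doomsday.
In July the doomsday date is Jul 11.
Jul 3 is 8 days before Jul 11; 8 mod 7 = 1, so Monday − 1 = Sunday.
2075 mod 7 = 3, so 2075 days after a Sunday is Sunday + 3 = Wednesday.

Wednesday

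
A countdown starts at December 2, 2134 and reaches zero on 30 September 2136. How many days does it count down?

668

Dec 2, 2134 → Dec 2, 2135: 365 days.
Dec 2, 2135 → Jan 2, 2136: 31 days (December has 31).
Jan 2, 2136 → Feb 2, 2136: 31 days (January has 31).
Feb 2, 2136 → Mar 2, 2136: 29 days (February has 29).
Mar 2, 2136 → Apr 2, 2136: 31 days (March has 31).
Apr 2, 2136 → May 2, 2136: 30 days (April has 30).
May 2, 2136 → Jun 2, 2136: 31 days (May has 31).
Jun 2, 2136 → Jul 2, 2136: 30 days (June has 30).
Jul 2, 2136 → Aug 2, 2136: 31 days (July has 31).
Aug 2, 2136 → Sep 2, 2136: 31 days (August has 31).
Sep 2, 2136 → Sep 30, 2136: 28 days.
Total: 668 days.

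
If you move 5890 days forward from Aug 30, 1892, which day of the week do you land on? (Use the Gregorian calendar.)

First find the weekday of Aug 30, 1892. Doomsday rule: the anchor day for the 1800s is Friday. For year 92: 92÷12 = 7 r 8, and 8÷4 = 2, so 7+8+2 = 17.
Friday + 17 ≡ Monday — that's 1892's doomsday.
In August the doomsday date is Aug 8.
Aug 30 is 22 days after Aug 8; 22 mod 7 = 1, so Monday + 1 = Tuesday.
5890 mod 7 = 3, so 5890 days after a Tuesday is Tuesday + 3 = Friday.

Friday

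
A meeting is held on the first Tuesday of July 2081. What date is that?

July 1, 2081

July 1, 2081 is a Tuesday.
The first Tuesday is therefore July 1 (same day).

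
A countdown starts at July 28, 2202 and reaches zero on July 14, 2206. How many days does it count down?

1447

Jul 28, 2202 → Jul 28, 2203: 365 days.
Jul 28, 2203 → Jul 28, 2204: 366 days (Feb 29, 2204 is in that span).
Jul 28, 2204 → Jul 28, 2205: 365 days.
Jul 28, 2205 → Aug 28, 2205: 31 days (July has 31).
Aug 28, 2205 → Sep 28, 2205: 31 days (August has 31).
Sep 28, 2205 → Oct 28, 2205: 30 days (September has 30).
Oct 28, 2205 → Nov 28, 2205: 31 days (October has 31).
Nov 28, 2205 → Dec 28, 2205: 30 days (November has 30).
Dec 28, 2205 → Jan 28, 2206: 31 days (December has 31).
Jan 28, 2206 → Feb 28, 2206: 31 days (January has 31).
Feb 28, 2206 → Mar 28, 2206: 28 days (February has 28).
Mar 28, 2206 → Apr 28, 2206: 31 days (March has 31).
Apr 28, 2206 → May 28, 2206: 30 days (April has 30).
May 28, 2206 → Jun 28, 2206: 31 days (May has 31).
Jun 28, 2206 → Jul 14, 2206: 16 days.
Total: 1447 days.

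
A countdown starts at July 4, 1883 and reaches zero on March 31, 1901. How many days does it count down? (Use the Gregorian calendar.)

6479

Jul 4, 1883 → Jul 4, 1884: 366 days (Feb 29, 1884 is in that span).
Jul 4, 1884 → Jul 4, 1885: 365 days.
Jul 4, 1885 → Jul 4, 1886: 365 days.
Jul 4, 1886 → Jul 4, 1887: 365 days.
Jul 4, 1887 → Jul 4, 1888: 366 days (Feb 29, 1888 is in that span).
Jul 4, 1888 → Jul 4, 1889: 365 days.
Jul 4, 1889 → Jul 4, 1890: 365 days.
Jul 4, 1890 → Jul 4, 1891: 365 days.
Jul 4, 1891 → Jul 4, 1892: 366 days (Feb 29, 1892 is in that span).
Jul 4, 1892 → Jul 4, 1893: 365 days.
Jul 4, 1893 → Jul 4, 1894: 365 days.
Jul 4, 1894 → Jul 4, 1895: 365 days.
Jul 4, 1895 → Jul 4, 1896: 366 days (Feb 29, 1896 is in that span).
Jul 4, 1896 → Jul 4, 1897: 365 days.
Jul 4, 1897 → Jul 4, 1898: 365 days.
Jul 4, 1898 → Jul 4, 1899: 365 days.
Jul 4, 1899 → Jul 4, 1900: 365 days.
Jul 4, 1900 → Aug 4, 1900: 31 days (July has 31).
Aug 4, 1900 → Sep 4, 1900: 31 days (August has 31).
Sep 4, 1900 → Oct 4, 1900: 30 days (September has 30).
Oct 4, 1900 → Nov 4, 1900: 31 days (October has 31).
Nov 4, 1900 → Dec 4, 1900: 30 days (November has 30).
Dec 4, 1900 → Jan 4, 1901: 31 days (December has 31).
Jan 4, 1901 → Feb 4, 1901: 31 days (January has 31).
Feb 4, 1901 → Mar 4, 1901: 28 days (February has 28).
Mar 4, 1901 → Mar 31, 1901: 27 days.
Total: 6479 days.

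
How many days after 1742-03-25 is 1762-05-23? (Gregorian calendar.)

7364

Mar 25, 1742 → Mar 25, 1743: 365 days.
Mar 25, 1743 → Mar 25, 1744: 366 days (Feb 29, 1744 is in that span).
Mar 25, 1744 → Mar 25, 1745: 365 days.
Mar 25, 1745 → Mar 25, 1746: 365 days.
Mar 25, 1746 → Mar 25, 1747: 365 days.
Mar 25, 1747 → Mar 25, 1748: 366 days (Feb 29, 1748 is in that span).
Mar 25, 1748 → Mar 25, 1749: 365 days.
Mar 25, 1749 → Mar 25, 1750: 365 days.
Mar 25, 1750 → Mar 25, 1751: 365 days.
Mar 25, 1751 → Mar 25, 1752: 366 days (Feb 29, 1752 is in that span).
Mar 25, 1752 → Mar 25, 1753: 365 days.
Mar 25, 1753 → Mar 25, 1754: 365 days.
Mar 25, 1754 → Mar 25, 1755: 365 days.
Mar 25, 1755 → Mar 25, 1756: 366 days (Feb 29, 1756 is in that span).
Mar 25, 1756 → Mar 25, 1757: 365 days.
Mar 25, 1757 → Mar 25, 1758: 365 days.
Mar 25, 1758 → Mar 25, 1759: 365 days.
Mar 25, 1759 → Mar 25, 1760: 366 days (Feb 29, 1760 is in that span).
Mar 25, 1760 → Mar 25, 1761: 365 days.
Mar 25, 1761 → Mar 25, 1762: 365 days.
Mar 25, 1762 → Apr 25, 1762: 31 days (March has 31).
Apr 25, 1762 → May 23, 1762: 28 days.
Total: 7364 days.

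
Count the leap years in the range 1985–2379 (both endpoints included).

Multiples of 4 in [1985,2379]: 98.
Of those, multiples of 100: 4 (not leap unless ÷400).
Multiples of 400: 1.
Leap years = 98 − 4 + 1 = 95.

95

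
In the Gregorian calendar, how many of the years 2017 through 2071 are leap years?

Multiples of 4 in [2017,2071]: 13.
Of those, multiples of 100: 0 (not leap unless ÷400).
Multiples of 400: 0.
Leap years = 13 − 0 + 0 = 13.

13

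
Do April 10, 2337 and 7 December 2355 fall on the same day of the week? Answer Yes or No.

No

From Apr 10, 2337 to Dec 7, 2355 is 6815 days.
6815 mod 7 = 4, so they are different weekdays.
(Apr 10, 2337 is a Saturday; Dec 7, 2355 is a Wednesday.)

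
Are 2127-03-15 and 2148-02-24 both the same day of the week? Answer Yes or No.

Yes

From Mar 15, 2127 to Feb 24, 2148 is 7651 days.
7651 mod 7 = 0, so they are the same weekday.
(Mar 15, 2127 is a Saturday; Feb 24, 2148 is a Saturday.)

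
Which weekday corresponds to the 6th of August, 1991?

January 1, 1991 is a Tuesday.
Jan 1, 1991 → Feb 1, 1991: 31 days (January has 31).
Feb 1, 1991 → Mar 1, 1991: 28 days (February has 28).
Mar 1, 1991 → Apr 1, 1991: 31 days (March has 31).
Apr 1, 1991 → May 1, 1991: 30 days (April has 30).
May 1, 1991 → Jun 1, 1991: 31 days (May has 31).
Jun 1, 1991 → Jul 1, 1991: 30 days (June has 30).
Jul 1, 1991 → Aug 1, 1991: 31 days (July has 31).
Aug 1, 1991 → Aug 6, 1991: 5 days.
Total: 217 days.
217 mod 7 = 0, so Tuesday + 0 = Tuesday.

Tuesday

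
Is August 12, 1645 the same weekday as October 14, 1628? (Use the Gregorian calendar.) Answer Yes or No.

From Oct 14, 1628 to Aug 12, 1645 is 6146 days.
6146 mod 7 = 0, so they are the same weekday.
(Oct 14, 1628 is a Saturday; Aug 12, 1645 is a Saturday.)

Yes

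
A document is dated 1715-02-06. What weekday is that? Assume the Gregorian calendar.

Wednesday

Doomsday rule: the anchor day for the 1700s is Sunday. For year 15: 15÷12 = 1 r 3, and 3÷4 = 0, so 1+3+0 = 4.
Sunday + 4 ≡ Thursday — that's 1715's doomsday.
In February the doomsday date is Feb 28 (1715 is not a leap year).
Feb 6 is 22 days before Feb 28; 22 mod 7 = 1, so Thursday − 1 = Wednesday.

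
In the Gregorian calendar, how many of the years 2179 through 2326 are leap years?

Multiples of 4 in [2179,2326]: 37.
Of those, multiples of 100: 2 (not leap unless ÷400).
Multiples of 400: 0.
Leap years = 37 − 2 + 0 = 35.

35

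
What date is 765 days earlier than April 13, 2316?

−366 (one year; includes Feb 29, 2316) → Apr 13, 2315 (399 left).
−13 → Mar 31, 2315 (end of Mar, 31 days; 386 left).
−31 → Feb 28, 2315 (end of Feb, 28 days; 355 left).
−28 → Jan 31, 2315 (end of Jan, 31 days; 327 left).
−31 → Dec 31, 2314 (end of Dec, 31 days; 296 left).
−31 → Nov 30, 2314 (end of Nov, 30 days; 265 left).
−30 → Oct 31, 2314 (end of Oct, 31 days; 235 left).
−31 → Sep 30, 2314 (end of Sep, 30 days; 204 left).
−30 → Aug 31, 2314 (end of Aug, 31 days; 174 left).
−31 → Jul 31, 2314 (end of Jul, 31 days; 143 left).
−31 → Jun 30, 2314 (end of Jun, 30 days; 112 left).
−30 → May 31, 2314 (end of May, 31 days; 82 left).
−31 → Apr 30, 2314 (end of Apr, 30 days; 51 left).
−30 → Mar 31, 2314 (end of Mar, 31 days; 21 left).
−21 → Mar 10, 2314.

March 10, 2314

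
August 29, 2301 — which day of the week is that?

Thursday

Doomsday rule: the anchor day for the 2300s is Wednesday. For year 01: 1÷12 = 0 r 1, and 1÷4 = 0, so 0+1+0 = 1.
Wednesday + 1 ≡ Thursday — that's 2301's doomsday.
In August the doomsday date is Aug 8.
Aug 29 is 21 days after Aug 8; 21 mod 7 = 0, so Thursday + 0 = Thursday.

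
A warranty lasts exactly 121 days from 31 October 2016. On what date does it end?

March 1, 2017

Oct has 31 days: +1 → Nov 1, 2016 (120 left).
Nov has 30 days: +30 → Dec 1, 2016 (90 left).
Dec has 31 days: +31 → Jan 1, 2017 (59 left).
Jan has 31 days: +31 → Feb 1, 2017 (28 left).
Feb has 28 days: +28 → Mar 1, 2017 (0 left).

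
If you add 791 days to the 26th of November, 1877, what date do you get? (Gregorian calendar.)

+365 (one year) → Nov 26, 1878 (426 left).
+365 (one year) → Nov 26, 1879 (61 left).
Nov has 30 days: +5 → Dec 1, 1879 (56 left).
Dec has 31 days: +31 → Jan 1, 1880 (25 left).
+25 → Jan 26, 1880.

January 26, 1880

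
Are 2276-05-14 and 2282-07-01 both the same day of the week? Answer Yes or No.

From May 14, 2276 to Jul 1, 2282 is 2239 days.
2239 mod 7 = 6, so they are different weekdays.
(May 14, 2276 is a Sunday; Jul 1, 2282 is a Saturday.)

No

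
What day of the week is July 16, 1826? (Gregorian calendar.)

Sunday

Doomsday rule: the anchor day for the 1800s is Friday. For year 26: 26÷12 = 2 r 2, and 2÷4 = 0, so 2+2+0 = 4.
Friday + 4 ≡ Tuesday — that's 1826's doomsday.
In July the doomsday date is Jul 11.
Jul 16 is 5 days after Jul 11; 5 mod 7 = 5, so Tuesday + 5 = Sunday.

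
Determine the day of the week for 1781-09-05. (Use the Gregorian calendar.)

Wednesday

Doomsday rule: the anchor day for the 1700s is Sunday. For year 81: 81÷12 = 6 r 9, and 9÷4 = 2, so 6+9+2 = 17.
Sunday + 17 ≡ Wednesday — that's 1781's doomsday.
In September the doomsday date is Sep 5.
Sep 5 is the doomsday itself: Wednesday.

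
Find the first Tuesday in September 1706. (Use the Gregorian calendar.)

September 7, 1706

September 1, 1706 is a Wednesday.
The first Tuesday is therefore September 7 (6 days later).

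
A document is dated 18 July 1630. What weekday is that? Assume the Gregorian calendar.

Doomsday rule: the anchor day for the 1600s is Tuesday. For year 30: 30÷12 = 2 r 6, and 6÷4 = 1, so 2+6+1 = 9.
Tuesday + 9 ≡ Thursday — that's 1630's doomsday.
In July the doomsday date is Jul 11.
Jul 18 is 7 days after Jul 11; 7 mod 7 = 0, so Thursday + 0 = Thursday.

Thursday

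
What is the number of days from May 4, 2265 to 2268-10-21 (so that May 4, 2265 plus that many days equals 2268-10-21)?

May 4, 2265 → May 4, 2266: 365 days.
May 4, 2266 → May 4, 2267: 365 days.
May 4, 2267 → May 4, 2268: 366 days (Feb 29, 2268 is in that span).
May 4, 2268 → Jun 4, 2268: 31 days (May has 31).
Jun 4, 2268 → Jul 4, 2268: 30 days (June has 30).
Jul 4, 2268 → Aug 4, 2268: 31 days (July has 31).
Aug 4, 2268 → Sep 4, 2268: 31 days (August has 31).
Sep 4, 2268 → Oct 4, 2268: 30 days (September has 30).
Oct 4, 2268 → Oct 21, 2268: 17 days.
Total: 1266 days.

1266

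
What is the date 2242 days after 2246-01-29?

+365 (one year) → Jan 29, 2247 (1877 left).
+365 (one year) → Jan 29, 2248 (1512 left).
+366 (one year; includes Feb 29, 2248) → Jan 29, 2249 (1146 left).
+365 (one year) → Jan 29, 2250 (781 left).
+365 (one year) → Jan 29, 2251 (416 left).
+365 (one year) → Jan 29, 2252 (51 left).
Jan has 31 days: +3 → Feb 1, 2252 (48 left).
Feb has 29 days: +29 → Mar 1, 2252 (19 left).
+19 → Mar 20, 2252.

March 20, 2252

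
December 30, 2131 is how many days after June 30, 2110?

Jun 30, 2110 → Jun 30, 2111: 365 days.
Jun 30, 2111 → Jun 30, 2112: 366 days (Feb 29, 2112 is in that span).
Jun 30, 2112 → Jun 30, 2113: 365 days.
Jun 30, 2113 → Jun 30, 2114: 365 days.
Jun 30, 2114 → Jun 30, 2115: 365 days.
Jun 30, 2115 → Jun 30, 2116: 366 days (Feb 29, 2116 is in that span).
Jun 30, 2116 → Jun 30, 2117: 365 days.
Jun 30, 2117 → Jun 30, 2118: 365 days.
Jun 30, 2118 → Jun 30, 2119: 365 days.
Jun 30, 2119 → Jun 30, 2120: 366 days (Feb 29, 2120 is in that span).
Jun 30, 2120 → Jun 30, 2121: 365 days.
Jun 30, 2121 → Jun 30, 2122: 365 days.
Jun 30, 2122 → Jun 30, 2123: 365 days.
Jun 30, 2123 → Jun 30, 2124: 366 days (Feb 29, 2124 is in that span).
Jun 30, 2124 → Jun 30, 2125: 365 days.
Jun 30, 2125 → Jun 30, 2126: 365 days.
Jun 30, 2126 → Jun 30, 2127: 365 days.
Jun 30, 2127 → Jun 30, 2128: 366 days (Feb 29, 2128 is in that span).
Jun 30, 2128 → Jun 30, 2129: 365 days.
Jun 30, 2129 → Jun 30, 2130: 365 days.
Jun 30, 2130 → Jun 30, 2131: 365 days.
Jun 30, 2131 → Jul 30, 2131: 30 days (June has 30).
Jul 30, 2131 → Aug 30, 2131: 31 days (July has 31).
Aug 30, 2131 → Sep 30, 2131: 31 days (August has 31).
Sep 30, 2131 → Oct 30, 2131: 30 days (September has 30).
Oct 30, 2131 → Nov 30, 2131: 31 days (October has 31).
Nov 30, 2131 → Dec 30, 2131: 30 days.
Total: 7853 days.

7853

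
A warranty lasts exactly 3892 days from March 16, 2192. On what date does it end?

November 12, 2202

+365 (one year) → Mar 16, 2193 (3527 left).
+365 (one year) → Mar 16, 2194 (3162 left).
+365 (one year) → Mar 16, 2195 (2797 left).
+366 (one year; includes Feb 29, 2196) → Mar 16, 2196 (2431 left).
+365 (one year) → Mar 16, 2197 (2066 left).
+365 (one year) → Mar 16, 2198 (1701 left).
+365 (one year) → Mar 16, 2199 (1336 left).
+365 (one year) → Mar 16, 2200 (971 left).
+365 (one year) → Mar 16, 2201 (606 left).
+365 (one year) → Mar 16, 2202 (241 left).
Mar has 31 days: +16 → Apr 1, 2202 (225 left).
Apr has 30 days: +30 → May 1, 2202 (195 left).
May has 31 days: +31 → Jun 1, 2202 (164 left).
Jun has 30 days: +30 → Jul 1, 2202 (134 left).
Jul has 31 days: +31 → Aug 1, 2202 (103 left).
Aug has 31 days: +31 → Sep 1, 2202 (72 left).
Sep has 30 days: +30 → Oct 1, 2202 (42 left).
Oct has 31 days: +31 → Nov 1, 2202 (11 left).
+11 → Nov 12, 2202.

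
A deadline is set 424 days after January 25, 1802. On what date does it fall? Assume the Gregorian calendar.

March 25, 1803

+365 (one year) → Jan 25, 1803 (59 left).
Jan has 31 days: +7 → Feb 1, 1803 (52 left).
Feb has 28 days: +28 → Mar 1, 1803 (24 left).
+24 → Mar 25, 1803.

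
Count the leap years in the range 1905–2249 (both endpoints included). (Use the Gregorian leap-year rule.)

Multiples of 4 in [1905,2249]: 86.
Of those, multiples of 100: 3 (not leap unless ÷400).
Multiples of 400: 1.
Leap years = 86 − 3 + 1 = 84.

84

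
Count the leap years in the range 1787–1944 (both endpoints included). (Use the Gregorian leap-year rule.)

Multiples of 4 in [1787,1944]: 40.
Of those, multiples of 100: 2 (not leap unless ÷400).
Multiples of 400: 0.
Leap years = 40 − 2 + 0 = 38.

38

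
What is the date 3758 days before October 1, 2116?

−366 (one year; includes Feb 29, 2116) → Oct 1, 2115 (3392 left).
−365 (one year) → Oct 1, 2114 (3027 left).
−365 (one year) → Oct 1, 2113 (2662 left).
−365 (one year) → Oct 1, 2112 (2297 left).
−366 (one year; includes Feb 29, 2112) → Oct 1, 2111 (1931 left).
−365 (one year) → Oct 1, 2110 (1566 left).
−365 (one year) → Oct 1, 2109 (1201 left).
−365 (one year) → Oct 1, 2108 (836 left).
−366 (one year; includes Feb 29, 2108) → Oct 1, 2107 (470 left).
−365 (one year) → Oct 1, 2106 (105 left).
−1 → Sep 30, 2106 (end of Sep, 30 days; 104 left).
−30 → Aug 31, 2106 (end of Aug, 31 days; 74 left).
−31 → Jul 31, 2106 (end of Jul, 31 days; 43 left).
−31 → Jun 30, 2106 (end of Jun, 30 days; 12 left).
−12 → Jun 18, 2106.

June 18, 2106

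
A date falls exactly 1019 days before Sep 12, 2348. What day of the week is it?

First find the weekday of Sep 12, 2348. Doomsday rule: the anchor day for the 2300s is Wednesday. For year 48: 48÷12 = 4 r 0, and 0÷4 = 0, so 4+0+0 = 4.
Wednesday + 4 ≡ Sunday — that's 2348's doomsday.
In September the doomsday date is Sep 5.
Sep 12 is 7 days after Sep 5; 7 mod 7 = 0, so Sunday + 0 = Sunday.
1019 mod 7 = 4, so 1019 days before a Sunday is Sunday − 4 = Wednesday.

Wednesday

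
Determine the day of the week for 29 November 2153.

Doomsday rule: the anchor day for the 2100s is Sunday. For year 53: 53÷12 = 4 r 5, and 5÷4 = 1, so 4+5+1 = 10.
Sunday + 10 ≡ Wednesday — that's 2153's doomsday.
In November the doomsday date is Nov 7.
Nov 29 is 22 days after Nov 7; 22 mod 7 = 1, so Wednesday + 1 = Thursday.

Thursday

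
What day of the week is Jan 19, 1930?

Doomsday rule: the anchor day for the 1900s is Wednesday. For year 30: 30÷12 = 2 r 6, and 6÷4 = 1, so 2+6+1 = 9.
Wednesday + 9 ≡ Friday — that's 1930's doomsday.
In January the doomsday date is Jan 3 (1930 is not a leap year).
Jan 19 is 16 days after Jan 3; 16 mod 7 = 2, so Friday + 2 = Sunday.

Sunday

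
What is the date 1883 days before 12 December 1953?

−365 (one year) → Dec 12, 1952 (1518 left).
−366 (one year; includes Feb 29, 1952) → Dec 12, 1951 (1152 left).
−365 (one year) → Dec 12, 1950 (787 left).
−365 (one year) → Dec 12, 1949 (422 left).
−365 (one year) → Dec 12, 1948 (57 left).
−12 → Nov 30, 1948 (end of Nov, 30 days; 45 left).
−30 → Oct 31, 1948 (end of Oct, 31 days; 15 left).
−15 → Oct 16, 1948.

October 16, 1948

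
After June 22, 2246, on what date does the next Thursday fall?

June 25, 2246

Jun 22, 2246 is a Monday.
From Monday to the next Thursday is 3 days.
Jun 22, 2246 + 3 = Jun 25, 2246.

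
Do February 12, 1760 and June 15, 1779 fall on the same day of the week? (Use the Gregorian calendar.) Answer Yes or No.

Yes

From Feb 12, 1760 to Jun 15, 1779 is 7063 days.
7063 mod 7 = 0, so they are the same weekday.
(Feb 12, 1760 is a Tuesday; Jun 15, 1779 is a Tuesday.)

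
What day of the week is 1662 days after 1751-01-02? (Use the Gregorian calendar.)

Tuesday

First find the weekday of Jan 2, 1751. Doomsday rule: the anchor day for the 1700s is Sunday. For year 51: 51÷12 = 4 r 3, and 3÷4 = 0, so 4+3+0 = 7.
Sunday + 7 ≡ Sunday — that's 1751's doomsday.
In January the doomsday date is Jan 3 (1751 is not a leap year).
Jan 2 is 1 day before Jan 3; 1 mod 7 = 1, so Sunday − 1 = Saturday.
1662 mod 7 = 3, so 1662 days after a Saturday is Saturday + 3 = Tuesday.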